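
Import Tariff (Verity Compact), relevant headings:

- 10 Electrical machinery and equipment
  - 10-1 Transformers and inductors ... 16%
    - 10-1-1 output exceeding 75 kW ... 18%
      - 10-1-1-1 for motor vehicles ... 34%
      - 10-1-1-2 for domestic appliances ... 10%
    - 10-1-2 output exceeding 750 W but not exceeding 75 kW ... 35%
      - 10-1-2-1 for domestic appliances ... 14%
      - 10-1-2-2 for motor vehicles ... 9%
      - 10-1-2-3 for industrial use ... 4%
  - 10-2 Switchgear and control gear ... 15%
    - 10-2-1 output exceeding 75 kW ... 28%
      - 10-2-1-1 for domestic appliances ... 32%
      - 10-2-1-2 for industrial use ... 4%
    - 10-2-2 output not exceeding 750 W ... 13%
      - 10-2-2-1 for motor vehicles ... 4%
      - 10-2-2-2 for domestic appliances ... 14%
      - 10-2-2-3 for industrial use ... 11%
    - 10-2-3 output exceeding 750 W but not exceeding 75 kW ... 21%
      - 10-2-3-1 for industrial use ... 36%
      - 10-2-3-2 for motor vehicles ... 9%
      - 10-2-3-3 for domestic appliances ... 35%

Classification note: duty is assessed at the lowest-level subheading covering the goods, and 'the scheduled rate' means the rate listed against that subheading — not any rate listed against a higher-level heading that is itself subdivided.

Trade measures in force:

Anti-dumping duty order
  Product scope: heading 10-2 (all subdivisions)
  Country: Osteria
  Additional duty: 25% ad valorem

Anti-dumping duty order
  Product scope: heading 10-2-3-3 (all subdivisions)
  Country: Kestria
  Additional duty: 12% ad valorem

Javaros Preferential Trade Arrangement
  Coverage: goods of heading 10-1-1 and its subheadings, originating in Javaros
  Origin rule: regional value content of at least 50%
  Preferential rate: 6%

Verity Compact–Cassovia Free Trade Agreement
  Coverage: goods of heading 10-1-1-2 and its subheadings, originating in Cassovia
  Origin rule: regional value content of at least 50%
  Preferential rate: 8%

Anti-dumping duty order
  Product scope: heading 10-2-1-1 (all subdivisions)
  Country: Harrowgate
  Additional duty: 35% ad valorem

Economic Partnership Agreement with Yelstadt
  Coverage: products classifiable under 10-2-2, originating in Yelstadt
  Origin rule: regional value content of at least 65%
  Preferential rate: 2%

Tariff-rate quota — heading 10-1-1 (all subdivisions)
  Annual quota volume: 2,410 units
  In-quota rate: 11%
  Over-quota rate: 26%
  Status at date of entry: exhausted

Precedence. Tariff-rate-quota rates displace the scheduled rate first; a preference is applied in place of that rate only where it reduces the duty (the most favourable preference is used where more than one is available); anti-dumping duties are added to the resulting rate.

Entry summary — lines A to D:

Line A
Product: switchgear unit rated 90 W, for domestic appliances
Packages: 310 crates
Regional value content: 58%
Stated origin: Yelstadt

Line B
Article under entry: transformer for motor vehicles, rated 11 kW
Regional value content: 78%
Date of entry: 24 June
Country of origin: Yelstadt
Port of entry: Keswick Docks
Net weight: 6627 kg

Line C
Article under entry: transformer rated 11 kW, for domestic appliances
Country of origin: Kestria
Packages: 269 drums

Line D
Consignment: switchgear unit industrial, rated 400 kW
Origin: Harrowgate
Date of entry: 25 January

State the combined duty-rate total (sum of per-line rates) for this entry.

Line A: switchgear unit → 10-2; rated 90 W → 10-2-2; for domestic appliances → 10-2-2-2. Scheduled 14%. Yelstadt agreement on 10-2-2: RVC < 65%. → 14%.
Line B: transformer → 10-1; rated 11 kW → 10-1-2; for motor vehicles → 10-1-2-2. Scheduled 9%. Yelstadt agreement on 10-2-2: 10-1-2-2 not covered. → 9%.
Line C: transformer → 10-1; rated 11 kW → 10-1-2; for domestic appliances → 10-1-2-1. Scheduled 14%. No special measure applies. → 14%.
Line D: switchgear unit → 10-2; rated 400 kW → 10-2-1; industrial → 10-2-1-2. Scheduled 4%. No special measure applies. → 4%.
Sum: 14% + 9% + 14% + 4% = 41%.

41%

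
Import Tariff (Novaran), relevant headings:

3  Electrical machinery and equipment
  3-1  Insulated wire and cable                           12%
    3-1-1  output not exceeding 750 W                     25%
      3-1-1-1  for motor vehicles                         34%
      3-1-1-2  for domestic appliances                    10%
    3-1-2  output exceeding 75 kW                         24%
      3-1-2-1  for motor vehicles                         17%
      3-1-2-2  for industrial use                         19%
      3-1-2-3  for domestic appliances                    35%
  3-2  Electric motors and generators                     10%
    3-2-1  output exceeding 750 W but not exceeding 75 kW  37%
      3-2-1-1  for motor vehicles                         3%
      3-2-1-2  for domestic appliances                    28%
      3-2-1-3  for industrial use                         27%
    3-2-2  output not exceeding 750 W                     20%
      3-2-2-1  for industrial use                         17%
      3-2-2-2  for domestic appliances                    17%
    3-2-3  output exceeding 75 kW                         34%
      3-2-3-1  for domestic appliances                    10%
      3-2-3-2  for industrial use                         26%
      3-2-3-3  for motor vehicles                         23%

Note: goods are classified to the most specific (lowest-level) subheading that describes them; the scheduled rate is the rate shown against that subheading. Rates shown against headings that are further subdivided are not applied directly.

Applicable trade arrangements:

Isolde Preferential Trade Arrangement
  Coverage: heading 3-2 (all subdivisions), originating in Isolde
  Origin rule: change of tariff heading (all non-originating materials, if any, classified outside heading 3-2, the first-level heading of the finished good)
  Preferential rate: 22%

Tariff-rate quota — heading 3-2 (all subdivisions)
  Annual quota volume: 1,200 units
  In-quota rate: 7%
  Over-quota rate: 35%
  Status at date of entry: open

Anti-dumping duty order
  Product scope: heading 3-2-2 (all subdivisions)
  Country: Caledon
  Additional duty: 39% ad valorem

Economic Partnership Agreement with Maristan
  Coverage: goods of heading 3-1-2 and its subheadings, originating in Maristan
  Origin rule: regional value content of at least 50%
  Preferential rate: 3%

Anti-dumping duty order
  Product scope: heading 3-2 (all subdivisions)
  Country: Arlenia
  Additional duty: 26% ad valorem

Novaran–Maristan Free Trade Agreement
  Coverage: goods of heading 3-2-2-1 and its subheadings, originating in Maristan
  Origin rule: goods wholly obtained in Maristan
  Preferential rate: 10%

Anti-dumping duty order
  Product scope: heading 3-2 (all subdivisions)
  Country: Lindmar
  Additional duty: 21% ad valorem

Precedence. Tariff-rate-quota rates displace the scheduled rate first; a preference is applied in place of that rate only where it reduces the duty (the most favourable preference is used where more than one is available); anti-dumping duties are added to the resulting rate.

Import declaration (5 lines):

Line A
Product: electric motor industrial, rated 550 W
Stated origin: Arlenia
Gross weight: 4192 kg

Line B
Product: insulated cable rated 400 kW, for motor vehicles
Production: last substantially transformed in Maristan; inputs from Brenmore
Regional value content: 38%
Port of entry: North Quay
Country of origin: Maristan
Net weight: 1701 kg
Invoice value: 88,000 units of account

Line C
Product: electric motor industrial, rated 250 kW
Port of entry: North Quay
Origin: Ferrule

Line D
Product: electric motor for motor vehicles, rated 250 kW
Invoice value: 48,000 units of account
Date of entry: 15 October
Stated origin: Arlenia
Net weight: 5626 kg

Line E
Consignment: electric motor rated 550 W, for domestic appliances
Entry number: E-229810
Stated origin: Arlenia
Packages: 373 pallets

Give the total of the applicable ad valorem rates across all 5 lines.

123%

Line A: electric motor → 3-2; rated 550 W → 3-2-2; industrial → 3-2-2-1. Scheduled 17%. quota on 3-2 open → in-quota 7%; anti-dumping (Arlenia, 3-2): +26%; total 7% + 26% = 33%. → 33%.
Line B: insulated cable → 3-1; rated 400 kW → 3-1-2; for motor vehicles → 3-1-2-1. Scheduled 17%. Maristan agreement on 3-1-2: RVC < 50%; Maristan agreement on 3-2-2-1: 3-1-2-1 not covered. → 17%.
Line C: electric motor → 3-2; rated 250 kW → 3-2-3; industrial → 3-2-3-2. Scheduled 26%. quota on 3-2 open → in-quota 7%. → 7%.
Line D: electric motor → 3-2; rated 250 kW → 3-2-3; for motor vehicles → 3-2-3-3. Scheduled 23%. quota on 3-2 open → in-quota 7%; anti-dumping (Arlenia, 3-2): +26%; total 7% + 26% = 33%. → 33%.
Line E: electric motor → 3-2; rated 550 W → 3-2-2; for domestic appliances → 3-2-2-2. Scheduled 17%. quota on 3-2 open → in-quota 7%; anti-dumping (Arlenia, 3-2): +26%; total 7% + 26% = 33%. → 33%.
Sum: 33% + 17% + 7% + 33% + 33% = 123%.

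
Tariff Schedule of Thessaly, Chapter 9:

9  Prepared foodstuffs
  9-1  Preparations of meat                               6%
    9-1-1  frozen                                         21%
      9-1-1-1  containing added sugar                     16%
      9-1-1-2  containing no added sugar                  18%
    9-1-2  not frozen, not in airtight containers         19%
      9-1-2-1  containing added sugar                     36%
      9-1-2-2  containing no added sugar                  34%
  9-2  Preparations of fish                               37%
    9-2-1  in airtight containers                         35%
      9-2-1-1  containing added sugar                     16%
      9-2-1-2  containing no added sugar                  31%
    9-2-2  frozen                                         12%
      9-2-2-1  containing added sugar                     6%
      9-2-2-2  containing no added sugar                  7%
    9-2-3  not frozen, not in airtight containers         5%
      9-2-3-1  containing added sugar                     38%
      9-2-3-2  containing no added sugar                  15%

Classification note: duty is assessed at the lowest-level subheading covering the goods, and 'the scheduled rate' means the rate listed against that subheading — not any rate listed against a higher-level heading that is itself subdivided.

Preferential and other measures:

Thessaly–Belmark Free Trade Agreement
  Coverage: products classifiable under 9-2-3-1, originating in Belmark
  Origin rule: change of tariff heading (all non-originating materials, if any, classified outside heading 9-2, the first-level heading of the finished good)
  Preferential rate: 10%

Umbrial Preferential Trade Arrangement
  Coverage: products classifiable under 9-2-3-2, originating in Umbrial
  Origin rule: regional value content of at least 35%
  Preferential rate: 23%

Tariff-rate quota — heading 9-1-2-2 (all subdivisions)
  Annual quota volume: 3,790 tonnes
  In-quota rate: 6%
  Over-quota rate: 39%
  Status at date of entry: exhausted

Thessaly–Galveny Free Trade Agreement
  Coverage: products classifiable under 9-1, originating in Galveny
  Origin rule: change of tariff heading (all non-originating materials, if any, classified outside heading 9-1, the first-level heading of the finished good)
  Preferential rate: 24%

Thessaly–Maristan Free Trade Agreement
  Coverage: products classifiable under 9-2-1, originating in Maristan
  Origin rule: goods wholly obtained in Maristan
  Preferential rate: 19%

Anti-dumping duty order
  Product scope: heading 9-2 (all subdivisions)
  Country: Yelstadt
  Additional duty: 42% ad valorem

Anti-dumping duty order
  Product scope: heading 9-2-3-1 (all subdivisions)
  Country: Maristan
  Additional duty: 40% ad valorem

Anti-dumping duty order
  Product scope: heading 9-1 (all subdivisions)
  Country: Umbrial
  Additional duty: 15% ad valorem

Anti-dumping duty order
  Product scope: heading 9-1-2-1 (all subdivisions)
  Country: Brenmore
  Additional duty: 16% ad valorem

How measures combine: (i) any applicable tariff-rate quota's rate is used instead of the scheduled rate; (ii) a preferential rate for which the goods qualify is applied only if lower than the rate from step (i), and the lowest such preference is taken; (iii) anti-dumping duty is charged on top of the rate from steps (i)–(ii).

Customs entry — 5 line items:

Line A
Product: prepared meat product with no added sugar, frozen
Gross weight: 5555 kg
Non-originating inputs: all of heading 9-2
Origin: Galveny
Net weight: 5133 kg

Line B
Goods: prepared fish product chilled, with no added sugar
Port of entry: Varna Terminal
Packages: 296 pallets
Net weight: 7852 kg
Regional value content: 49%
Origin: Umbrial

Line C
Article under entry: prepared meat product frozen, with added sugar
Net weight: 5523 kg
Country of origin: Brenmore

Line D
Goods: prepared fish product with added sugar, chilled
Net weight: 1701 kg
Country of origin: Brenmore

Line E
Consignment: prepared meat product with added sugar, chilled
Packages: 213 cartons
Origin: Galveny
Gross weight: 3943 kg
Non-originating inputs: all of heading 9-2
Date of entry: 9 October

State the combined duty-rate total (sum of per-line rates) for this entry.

111%

Line A: prepared meat product → 9-1; frozen → 9-1-1; with no added sugar → 9-1-1-2. Scheduled 18%. Galveny agreement on 9-1: CTH met → 24% available; preference 24% not lower than 18% → no reduction. → 18%.
Line B: prepared fish product → 9-2; chilled → 9-2-3; with no added sugar → 9-2-3-2. Scheduled 15%. Umbrial agreement on 9-2-3-2: RVC ≥ 35% → 23% available; preference 23% not lower than 15% → no reduction. → 15%.
Line C: prepared meat product → 9-1; frozen → 9-1-1; with added sugar → 9-1-1-1. Scheduled 16%. No special measure applies. → 16%.
Line D: prepared fish product → 9-2; chilled → 9-2-3; with added sugar → 9-2-3-1. Scheduled 38%. No special measure applies. → 38%.
Line E: prepared meat product → 9-1; chilled → 9-1-2; with added sugar → 9-1-2-1. Scheduled 36%. Galveny agreement on 9-1: CTH met → 24% available; preferential 24%. → 24%.
Sum: 18% + 15% + 16% + 38% + 24% = 111%.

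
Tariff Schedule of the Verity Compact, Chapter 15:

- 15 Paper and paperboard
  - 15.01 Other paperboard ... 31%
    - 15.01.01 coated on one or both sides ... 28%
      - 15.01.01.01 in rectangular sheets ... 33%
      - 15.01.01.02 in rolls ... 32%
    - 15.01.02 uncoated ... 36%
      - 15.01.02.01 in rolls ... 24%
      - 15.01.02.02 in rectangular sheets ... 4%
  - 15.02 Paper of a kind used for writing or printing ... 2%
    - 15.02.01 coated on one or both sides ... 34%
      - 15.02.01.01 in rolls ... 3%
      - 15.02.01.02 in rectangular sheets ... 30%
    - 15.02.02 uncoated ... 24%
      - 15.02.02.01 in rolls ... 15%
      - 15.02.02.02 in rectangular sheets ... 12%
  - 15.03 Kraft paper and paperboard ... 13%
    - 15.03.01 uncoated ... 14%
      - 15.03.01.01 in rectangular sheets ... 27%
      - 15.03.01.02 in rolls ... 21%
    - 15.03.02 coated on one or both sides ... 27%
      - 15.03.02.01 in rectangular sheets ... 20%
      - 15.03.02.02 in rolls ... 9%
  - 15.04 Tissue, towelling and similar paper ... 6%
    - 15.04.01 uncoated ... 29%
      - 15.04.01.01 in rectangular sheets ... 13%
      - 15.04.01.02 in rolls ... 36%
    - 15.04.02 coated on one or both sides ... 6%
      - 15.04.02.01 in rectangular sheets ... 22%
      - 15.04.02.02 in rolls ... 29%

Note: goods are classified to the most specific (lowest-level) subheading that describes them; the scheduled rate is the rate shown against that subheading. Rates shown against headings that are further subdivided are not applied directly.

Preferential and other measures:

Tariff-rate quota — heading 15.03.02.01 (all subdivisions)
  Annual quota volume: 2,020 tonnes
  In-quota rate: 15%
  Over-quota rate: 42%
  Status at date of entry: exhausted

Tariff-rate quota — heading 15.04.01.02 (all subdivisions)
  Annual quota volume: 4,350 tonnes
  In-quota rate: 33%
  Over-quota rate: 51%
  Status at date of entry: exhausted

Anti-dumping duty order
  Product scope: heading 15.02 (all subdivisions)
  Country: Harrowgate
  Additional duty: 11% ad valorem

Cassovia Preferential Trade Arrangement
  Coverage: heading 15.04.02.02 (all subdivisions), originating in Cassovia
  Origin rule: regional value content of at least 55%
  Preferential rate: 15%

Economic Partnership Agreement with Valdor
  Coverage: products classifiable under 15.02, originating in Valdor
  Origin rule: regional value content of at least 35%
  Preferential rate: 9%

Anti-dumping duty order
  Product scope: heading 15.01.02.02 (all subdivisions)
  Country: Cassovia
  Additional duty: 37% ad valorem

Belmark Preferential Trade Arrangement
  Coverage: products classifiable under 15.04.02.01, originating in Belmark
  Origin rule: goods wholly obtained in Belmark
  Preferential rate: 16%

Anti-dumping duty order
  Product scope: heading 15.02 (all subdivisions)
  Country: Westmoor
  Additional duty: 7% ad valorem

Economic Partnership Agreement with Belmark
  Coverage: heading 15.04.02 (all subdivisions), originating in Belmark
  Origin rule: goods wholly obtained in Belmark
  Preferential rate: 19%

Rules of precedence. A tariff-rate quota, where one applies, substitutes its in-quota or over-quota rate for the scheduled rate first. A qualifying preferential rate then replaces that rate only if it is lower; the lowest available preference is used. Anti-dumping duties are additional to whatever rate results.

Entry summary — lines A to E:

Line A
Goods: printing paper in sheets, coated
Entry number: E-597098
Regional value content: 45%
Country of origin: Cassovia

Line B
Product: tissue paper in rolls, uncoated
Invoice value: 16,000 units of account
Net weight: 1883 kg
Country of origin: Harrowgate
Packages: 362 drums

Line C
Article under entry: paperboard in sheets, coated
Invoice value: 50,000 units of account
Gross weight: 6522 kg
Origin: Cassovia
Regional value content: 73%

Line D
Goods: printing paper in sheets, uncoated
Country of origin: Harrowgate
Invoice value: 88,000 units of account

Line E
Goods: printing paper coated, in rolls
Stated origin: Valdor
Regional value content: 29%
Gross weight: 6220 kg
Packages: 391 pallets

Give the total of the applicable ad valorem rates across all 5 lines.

Line A: printing paper → 15.02; coated → 15.02.01; in sheets → 15.02.01.02. Scheduled 30%. Cassovia agreement on 15.04.02.02: 15.02.01.02 not covered. → 30%.
Line B: tissue paper → 15.04; uncoated → 15.04.01; in rolls → 15.04.01.02. Scheduled 36%. quota on 15.04.01.02 exhausted → over-quota 51%. → 51%.
Line C: paperboard → 15.01; coated → 15.01.01; in sheets → 15.01.01.01. Scheduled 33%. Cassovia agreement on 15.04.02.02: 15.01.01.01 not covered. → 33%.
Line D: printing paper → 15.02; uncoated → 15.02.02; in sheets → 15.02.02.02. Scheduled 12%. anti-dumping (Harrowgate, 15.02): +11%; total 12% + 11% = 23%. → 23%.
Line E: printing paper → 15.02; coated → 15.02.01; in rolls → 15.02.01.01. Scheduled 3%. Valdor agreement on 15.02: RVC < 35%. → 3%.
Sum: 30% + 51% + 33% + 23% + 3% = 140%.

140%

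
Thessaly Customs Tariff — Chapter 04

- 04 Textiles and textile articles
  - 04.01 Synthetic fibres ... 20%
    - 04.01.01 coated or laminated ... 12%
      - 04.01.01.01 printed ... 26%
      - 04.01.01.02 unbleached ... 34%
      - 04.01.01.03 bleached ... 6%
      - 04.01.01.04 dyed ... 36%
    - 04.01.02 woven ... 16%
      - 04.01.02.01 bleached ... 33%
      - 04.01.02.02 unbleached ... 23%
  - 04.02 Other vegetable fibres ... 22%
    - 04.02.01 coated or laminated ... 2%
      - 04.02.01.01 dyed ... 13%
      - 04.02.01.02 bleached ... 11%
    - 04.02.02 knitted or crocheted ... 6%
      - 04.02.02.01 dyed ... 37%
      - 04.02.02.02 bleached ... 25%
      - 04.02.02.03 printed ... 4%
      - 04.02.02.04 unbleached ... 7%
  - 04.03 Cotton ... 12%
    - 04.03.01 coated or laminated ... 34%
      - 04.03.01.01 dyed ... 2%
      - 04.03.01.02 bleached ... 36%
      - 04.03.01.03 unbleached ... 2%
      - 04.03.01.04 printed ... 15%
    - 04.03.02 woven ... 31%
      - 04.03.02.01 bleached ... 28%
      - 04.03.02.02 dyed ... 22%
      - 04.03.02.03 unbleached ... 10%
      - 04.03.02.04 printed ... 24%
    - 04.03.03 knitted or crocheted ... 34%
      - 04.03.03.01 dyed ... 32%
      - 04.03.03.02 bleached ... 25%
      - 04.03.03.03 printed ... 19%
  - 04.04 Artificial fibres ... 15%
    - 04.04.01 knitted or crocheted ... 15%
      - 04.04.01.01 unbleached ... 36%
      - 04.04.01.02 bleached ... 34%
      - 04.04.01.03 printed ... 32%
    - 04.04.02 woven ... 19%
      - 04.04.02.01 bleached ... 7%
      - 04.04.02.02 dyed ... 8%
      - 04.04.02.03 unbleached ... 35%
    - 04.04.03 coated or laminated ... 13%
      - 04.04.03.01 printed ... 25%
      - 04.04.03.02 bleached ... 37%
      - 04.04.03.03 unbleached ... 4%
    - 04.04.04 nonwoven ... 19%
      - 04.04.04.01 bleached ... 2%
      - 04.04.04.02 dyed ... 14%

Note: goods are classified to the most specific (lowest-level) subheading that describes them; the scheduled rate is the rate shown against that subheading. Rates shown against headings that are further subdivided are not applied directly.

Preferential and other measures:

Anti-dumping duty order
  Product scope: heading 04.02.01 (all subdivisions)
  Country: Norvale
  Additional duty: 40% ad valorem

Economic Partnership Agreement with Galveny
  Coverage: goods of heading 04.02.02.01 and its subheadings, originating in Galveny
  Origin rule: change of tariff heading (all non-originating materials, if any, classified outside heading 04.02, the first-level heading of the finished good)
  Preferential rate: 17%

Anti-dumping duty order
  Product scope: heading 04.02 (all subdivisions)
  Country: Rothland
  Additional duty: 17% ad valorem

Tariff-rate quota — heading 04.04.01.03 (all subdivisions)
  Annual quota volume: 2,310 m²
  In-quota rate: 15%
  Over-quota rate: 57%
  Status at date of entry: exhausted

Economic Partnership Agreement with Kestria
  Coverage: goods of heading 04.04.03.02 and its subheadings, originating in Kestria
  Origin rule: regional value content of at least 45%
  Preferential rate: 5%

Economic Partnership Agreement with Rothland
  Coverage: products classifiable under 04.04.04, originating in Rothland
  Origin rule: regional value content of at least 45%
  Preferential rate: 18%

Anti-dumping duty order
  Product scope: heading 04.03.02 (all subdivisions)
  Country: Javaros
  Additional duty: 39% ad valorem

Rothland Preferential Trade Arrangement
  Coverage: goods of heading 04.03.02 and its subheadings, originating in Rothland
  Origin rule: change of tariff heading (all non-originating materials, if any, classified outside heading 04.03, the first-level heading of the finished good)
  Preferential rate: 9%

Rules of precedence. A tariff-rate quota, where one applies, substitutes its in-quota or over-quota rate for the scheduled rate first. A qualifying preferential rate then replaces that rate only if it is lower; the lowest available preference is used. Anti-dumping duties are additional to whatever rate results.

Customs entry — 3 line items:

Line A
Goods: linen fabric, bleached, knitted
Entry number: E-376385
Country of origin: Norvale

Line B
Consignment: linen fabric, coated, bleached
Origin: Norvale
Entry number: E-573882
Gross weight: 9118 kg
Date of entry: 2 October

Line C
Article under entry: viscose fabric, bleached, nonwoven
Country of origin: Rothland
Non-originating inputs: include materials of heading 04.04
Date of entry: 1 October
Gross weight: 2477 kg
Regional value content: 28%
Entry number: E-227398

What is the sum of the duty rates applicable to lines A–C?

Line A: linen → 04.02; knitted → 04.02.02; bleached → 04.02.02.02. Scheduled 25%. No special measure applies. → 25%.
Line B: linen → 04.02; coated → 04.02.01; bleached → 04.02.01.02. Scheduled 11%. anti-dumping (Norvale, 04.02.01): +40%; total 11% + 40% = 51%. → 51%.
Line C: viscose → 04.04; nonwoven → 04.04.04; bleached → 04.04.04.01. Scheduled 2%. Rothland agreement on 04.04.04: RVC < 45%; Rothland agreement on 04.03.02: 04.04.04.01 not covered. → 2%.
Sum: 25% + 51% + 2% = 78%.

78%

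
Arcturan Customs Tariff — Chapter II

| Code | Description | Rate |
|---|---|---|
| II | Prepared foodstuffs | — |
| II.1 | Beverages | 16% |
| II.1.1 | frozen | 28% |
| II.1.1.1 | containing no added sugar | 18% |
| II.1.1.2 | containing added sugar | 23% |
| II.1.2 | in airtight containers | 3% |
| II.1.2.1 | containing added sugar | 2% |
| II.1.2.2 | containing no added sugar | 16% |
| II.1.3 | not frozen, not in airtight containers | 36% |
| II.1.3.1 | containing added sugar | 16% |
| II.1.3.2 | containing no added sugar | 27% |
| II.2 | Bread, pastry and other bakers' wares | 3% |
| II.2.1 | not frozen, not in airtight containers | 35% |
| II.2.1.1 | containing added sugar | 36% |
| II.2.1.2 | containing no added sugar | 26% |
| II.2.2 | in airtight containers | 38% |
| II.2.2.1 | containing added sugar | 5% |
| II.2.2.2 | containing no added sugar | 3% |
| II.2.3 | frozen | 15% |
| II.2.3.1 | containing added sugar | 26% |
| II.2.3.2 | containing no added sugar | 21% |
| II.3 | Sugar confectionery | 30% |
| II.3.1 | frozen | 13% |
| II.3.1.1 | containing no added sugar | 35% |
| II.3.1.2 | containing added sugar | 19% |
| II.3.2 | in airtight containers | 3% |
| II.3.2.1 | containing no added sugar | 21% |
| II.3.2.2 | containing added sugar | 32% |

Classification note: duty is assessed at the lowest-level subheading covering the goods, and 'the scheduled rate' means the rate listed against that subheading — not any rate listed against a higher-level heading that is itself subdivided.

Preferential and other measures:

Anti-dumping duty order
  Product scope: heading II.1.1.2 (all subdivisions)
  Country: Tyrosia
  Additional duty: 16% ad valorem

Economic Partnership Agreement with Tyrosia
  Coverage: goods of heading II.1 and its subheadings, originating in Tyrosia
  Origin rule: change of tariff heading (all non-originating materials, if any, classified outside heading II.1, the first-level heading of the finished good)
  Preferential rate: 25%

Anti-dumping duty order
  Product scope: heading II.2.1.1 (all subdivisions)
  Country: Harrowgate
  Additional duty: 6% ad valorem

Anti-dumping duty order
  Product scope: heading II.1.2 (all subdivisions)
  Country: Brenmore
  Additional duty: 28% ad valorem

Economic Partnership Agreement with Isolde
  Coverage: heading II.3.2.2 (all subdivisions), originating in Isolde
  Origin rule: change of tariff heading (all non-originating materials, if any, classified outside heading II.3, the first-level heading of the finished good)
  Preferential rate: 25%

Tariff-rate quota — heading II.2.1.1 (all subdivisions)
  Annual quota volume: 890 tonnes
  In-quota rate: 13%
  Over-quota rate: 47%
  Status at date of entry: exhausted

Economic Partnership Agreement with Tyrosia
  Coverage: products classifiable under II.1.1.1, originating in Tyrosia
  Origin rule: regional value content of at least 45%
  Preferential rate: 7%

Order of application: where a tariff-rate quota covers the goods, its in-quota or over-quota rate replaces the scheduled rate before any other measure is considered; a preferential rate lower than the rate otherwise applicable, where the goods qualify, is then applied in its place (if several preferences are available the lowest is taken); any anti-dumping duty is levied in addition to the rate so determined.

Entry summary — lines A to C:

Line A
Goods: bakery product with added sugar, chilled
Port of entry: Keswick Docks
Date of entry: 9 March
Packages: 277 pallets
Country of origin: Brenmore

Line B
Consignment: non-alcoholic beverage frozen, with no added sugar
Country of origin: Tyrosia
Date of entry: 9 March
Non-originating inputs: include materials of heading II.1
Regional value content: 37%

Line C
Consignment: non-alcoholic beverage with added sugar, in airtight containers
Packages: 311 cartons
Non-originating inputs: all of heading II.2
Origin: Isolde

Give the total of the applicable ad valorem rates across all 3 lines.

Line A: bakery product → II.2; chilled → II.2.1; with added sugar → II.2.1.1. Scheduled 36%. quota on II.2.1.1 exhausted → over-quota 47%. → 47%.
Line B: non-alcoholic beverage → II.1; frozen → II.1.1; with no added sugar → II.1.1.1. Scheduled 18%. Tyrosia agreement on II.1: CTH not met; Tyrosia agreement on II.1.1.1: RVC < 45%. → 18%.
Line C: non-alcoholic beverage → II.1; in airtight containers → II.1.2; with added sugar → II.1.2.1. Scheduled 2%. Isolde agreement on II.3.2.2: II.1.2.1 not covered. → 2%.
Sum: 47% + 18% + 2% = 67%.

67%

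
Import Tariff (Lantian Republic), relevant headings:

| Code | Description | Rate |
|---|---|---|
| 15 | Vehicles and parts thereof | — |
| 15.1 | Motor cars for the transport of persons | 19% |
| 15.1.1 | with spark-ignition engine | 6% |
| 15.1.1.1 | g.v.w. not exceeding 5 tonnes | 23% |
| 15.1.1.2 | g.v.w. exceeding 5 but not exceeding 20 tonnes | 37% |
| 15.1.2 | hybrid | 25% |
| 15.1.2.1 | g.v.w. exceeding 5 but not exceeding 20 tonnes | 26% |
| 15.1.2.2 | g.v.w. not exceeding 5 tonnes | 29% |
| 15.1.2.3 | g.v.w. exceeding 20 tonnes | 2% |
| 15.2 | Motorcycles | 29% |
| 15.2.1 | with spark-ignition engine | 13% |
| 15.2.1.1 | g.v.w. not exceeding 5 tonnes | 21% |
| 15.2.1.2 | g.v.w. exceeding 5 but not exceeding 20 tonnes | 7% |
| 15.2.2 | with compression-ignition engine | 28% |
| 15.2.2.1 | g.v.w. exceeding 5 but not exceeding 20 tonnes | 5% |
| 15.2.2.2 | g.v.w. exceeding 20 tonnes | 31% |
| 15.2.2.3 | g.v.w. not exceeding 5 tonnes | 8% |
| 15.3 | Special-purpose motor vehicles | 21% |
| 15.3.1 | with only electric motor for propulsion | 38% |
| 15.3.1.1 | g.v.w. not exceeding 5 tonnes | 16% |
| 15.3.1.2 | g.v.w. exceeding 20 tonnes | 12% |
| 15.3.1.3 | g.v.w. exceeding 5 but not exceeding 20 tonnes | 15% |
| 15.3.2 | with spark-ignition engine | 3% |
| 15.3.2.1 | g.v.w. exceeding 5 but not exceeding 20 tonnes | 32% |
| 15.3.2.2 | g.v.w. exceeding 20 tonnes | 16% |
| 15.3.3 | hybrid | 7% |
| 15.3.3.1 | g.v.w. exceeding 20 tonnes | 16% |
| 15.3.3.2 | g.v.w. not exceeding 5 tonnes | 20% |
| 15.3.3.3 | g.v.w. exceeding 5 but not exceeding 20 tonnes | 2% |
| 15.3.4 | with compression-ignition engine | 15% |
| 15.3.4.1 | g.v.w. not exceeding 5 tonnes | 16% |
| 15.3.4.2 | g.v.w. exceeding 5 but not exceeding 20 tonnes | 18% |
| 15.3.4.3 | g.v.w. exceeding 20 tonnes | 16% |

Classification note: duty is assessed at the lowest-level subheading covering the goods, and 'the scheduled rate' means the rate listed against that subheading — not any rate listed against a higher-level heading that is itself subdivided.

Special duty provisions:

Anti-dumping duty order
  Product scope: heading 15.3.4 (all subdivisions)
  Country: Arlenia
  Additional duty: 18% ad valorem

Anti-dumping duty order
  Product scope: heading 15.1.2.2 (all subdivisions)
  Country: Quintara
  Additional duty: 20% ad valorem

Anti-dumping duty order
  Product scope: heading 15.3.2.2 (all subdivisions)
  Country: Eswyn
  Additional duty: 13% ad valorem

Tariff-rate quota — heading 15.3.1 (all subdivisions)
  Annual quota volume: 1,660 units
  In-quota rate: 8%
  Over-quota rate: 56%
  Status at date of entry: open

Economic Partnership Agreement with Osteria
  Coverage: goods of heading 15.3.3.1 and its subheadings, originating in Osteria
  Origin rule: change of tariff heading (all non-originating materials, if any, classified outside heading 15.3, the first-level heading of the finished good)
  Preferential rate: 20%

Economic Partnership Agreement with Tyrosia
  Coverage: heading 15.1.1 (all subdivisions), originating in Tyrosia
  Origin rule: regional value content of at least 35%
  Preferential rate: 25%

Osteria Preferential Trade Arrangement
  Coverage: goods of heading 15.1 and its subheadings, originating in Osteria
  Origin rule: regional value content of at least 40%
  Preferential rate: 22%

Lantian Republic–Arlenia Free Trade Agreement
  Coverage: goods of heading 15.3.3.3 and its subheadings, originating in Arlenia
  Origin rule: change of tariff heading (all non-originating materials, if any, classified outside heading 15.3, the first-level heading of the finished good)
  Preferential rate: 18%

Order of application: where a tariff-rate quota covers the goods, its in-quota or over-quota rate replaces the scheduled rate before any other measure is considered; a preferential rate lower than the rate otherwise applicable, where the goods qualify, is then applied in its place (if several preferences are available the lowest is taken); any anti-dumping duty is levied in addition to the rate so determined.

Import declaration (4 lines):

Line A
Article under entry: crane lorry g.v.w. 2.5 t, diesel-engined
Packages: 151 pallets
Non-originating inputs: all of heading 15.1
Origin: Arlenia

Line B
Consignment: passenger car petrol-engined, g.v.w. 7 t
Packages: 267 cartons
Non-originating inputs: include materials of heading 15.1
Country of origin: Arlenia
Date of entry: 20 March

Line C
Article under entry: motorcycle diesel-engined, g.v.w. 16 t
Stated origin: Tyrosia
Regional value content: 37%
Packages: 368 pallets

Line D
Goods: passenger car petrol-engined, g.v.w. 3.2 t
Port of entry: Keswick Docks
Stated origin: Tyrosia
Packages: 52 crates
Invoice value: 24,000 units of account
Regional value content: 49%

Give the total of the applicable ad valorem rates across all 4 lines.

99%

Line A: crane lorry → 15.3; diesel-engined → 15.3.4; g.v.w. 2.5 t → 15.3.4.1. Scheduled 16%. Arlenia agreement on 15.3.3.3: 15.3.4.1 not covered; anti-dumping (Arlenia, 15.3.4): +18%; total 16% + 18% = 34%. → 34%.
Line B: passenger car → 15.1; petrol-engined → 15.1.1; g.v.w. 7 t → 15.1.1.2. Scheduled 37%. Arlenia agreement on 15.3.3.3: 15.1.1.2 not covered. → 37%.
Line C: motorcycle → 15.2; diesel-engined → 15.2.2; g.v.w. 16 t → 15.2.2.1. Scheduled 5%. Tyrosia agreement on 15.1.1: 15.2.2.1 not covered. → 5%.
Line D: passenger car → 15.1; petrol-engined → 15.1.1; g.v.w. 3.2 t → 15.1.1.1. Scheduled 23%. Tyrosia agreement on 15.1.1: RVC ≥ 35% → 25% available; preference 25% not lower than 23% → no reduction. → 23%.
Sum: 34% + 37% + 5% + 23% = 99%.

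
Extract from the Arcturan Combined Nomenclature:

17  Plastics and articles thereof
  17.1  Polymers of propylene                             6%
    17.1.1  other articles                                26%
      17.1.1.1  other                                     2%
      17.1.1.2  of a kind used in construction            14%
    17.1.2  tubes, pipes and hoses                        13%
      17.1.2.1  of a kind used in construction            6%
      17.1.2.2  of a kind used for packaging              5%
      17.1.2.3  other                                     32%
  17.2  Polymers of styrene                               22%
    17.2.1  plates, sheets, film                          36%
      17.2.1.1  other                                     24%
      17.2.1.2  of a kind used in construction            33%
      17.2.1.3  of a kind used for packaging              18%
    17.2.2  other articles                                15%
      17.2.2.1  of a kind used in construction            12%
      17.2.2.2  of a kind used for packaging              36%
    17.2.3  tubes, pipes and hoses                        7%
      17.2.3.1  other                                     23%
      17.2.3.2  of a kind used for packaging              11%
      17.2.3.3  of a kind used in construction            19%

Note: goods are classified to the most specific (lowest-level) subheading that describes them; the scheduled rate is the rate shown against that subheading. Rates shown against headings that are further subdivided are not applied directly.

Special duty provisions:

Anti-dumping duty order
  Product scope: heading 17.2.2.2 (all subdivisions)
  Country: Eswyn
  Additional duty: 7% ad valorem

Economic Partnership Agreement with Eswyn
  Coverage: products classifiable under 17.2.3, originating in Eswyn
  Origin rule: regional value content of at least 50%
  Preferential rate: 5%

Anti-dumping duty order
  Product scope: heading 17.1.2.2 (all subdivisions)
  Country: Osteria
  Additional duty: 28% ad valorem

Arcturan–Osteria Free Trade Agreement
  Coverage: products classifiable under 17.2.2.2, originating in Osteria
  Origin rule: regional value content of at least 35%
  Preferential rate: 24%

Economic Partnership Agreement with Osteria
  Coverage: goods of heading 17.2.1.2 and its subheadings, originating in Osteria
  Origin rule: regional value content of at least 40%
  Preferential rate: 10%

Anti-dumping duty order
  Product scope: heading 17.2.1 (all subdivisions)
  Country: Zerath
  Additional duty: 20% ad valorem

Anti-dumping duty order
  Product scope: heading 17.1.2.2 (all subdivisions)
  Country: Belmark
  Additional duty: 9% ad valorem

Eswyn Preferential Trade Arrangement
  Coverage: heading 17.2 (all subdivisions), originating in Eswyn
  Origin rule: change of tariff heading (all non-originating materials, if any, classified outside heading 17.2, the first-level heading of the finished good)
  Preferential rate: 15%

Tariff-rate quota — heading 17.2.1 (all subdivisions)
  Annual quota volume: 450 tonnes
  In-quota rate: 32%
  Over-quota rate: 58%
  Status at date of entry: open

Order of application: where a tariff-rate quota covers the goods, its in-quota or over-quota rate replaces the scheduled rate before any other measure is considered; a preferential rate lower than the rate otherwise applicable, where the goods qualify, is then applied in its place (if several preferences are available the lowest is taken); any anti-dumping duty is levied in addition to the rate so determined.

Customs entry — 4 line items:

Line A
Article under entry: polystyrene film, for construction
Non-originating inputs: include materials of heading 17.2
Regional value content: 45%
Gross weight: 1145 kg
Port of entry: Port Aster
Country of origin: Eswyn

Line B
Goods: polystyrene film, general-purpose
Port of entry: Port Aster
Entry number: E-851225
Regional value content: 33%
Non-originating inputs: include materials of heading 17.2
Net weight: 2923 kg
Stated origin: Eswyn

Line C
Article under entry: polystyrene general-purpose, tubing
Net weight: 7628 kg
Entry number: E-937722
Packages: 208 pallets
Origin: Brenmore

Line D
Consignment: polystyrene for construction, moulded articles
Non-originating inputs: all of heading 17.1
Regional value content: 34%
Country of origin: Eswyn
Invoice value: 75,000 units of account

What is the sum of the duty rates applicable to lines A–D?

Line A: polystyrene → 17.2; film → 17.2.1; for construction → 17.2.1.2. Scheduled 33%. quota on 17.2.1 open → in-quota 32%; Eswyn agreement on 17.2.3: 17.2.1.2 not covered; Eswyn agreement on 17.2: CTH not met. → 32%.
Line B: polystyrene → 17.2; film → 17.2.1; general-purpose → 17.2.1.1. Scheduled 24%. quota on 17.2.1 open → in-quota 32%; Eswyn agreement on 17.2.3: 17.2.1.1 not covered; Eswyn agreement on 17.2: CTH not met. → 32%.
Line C: polystyrene → 17.2; tubing → 17.2.3; general-purpose → 17.2.3.1. Scheduled 23%. No special measure applies. → 23%.
Line D: polystyrene → 17.2; moulded articles → 17.2.2; for construction → 17.2.2.1. Scheduled 12%. Eswyn agreement on 17.2.3: 17.2.2.1 not covered; Eswyn agreement on 17.2: CTH met → 15% available; preference 15% not lower than 12% → no reduction. → 12%.
Sum: 32% + 32% + 23% + 12% = 99%.

99%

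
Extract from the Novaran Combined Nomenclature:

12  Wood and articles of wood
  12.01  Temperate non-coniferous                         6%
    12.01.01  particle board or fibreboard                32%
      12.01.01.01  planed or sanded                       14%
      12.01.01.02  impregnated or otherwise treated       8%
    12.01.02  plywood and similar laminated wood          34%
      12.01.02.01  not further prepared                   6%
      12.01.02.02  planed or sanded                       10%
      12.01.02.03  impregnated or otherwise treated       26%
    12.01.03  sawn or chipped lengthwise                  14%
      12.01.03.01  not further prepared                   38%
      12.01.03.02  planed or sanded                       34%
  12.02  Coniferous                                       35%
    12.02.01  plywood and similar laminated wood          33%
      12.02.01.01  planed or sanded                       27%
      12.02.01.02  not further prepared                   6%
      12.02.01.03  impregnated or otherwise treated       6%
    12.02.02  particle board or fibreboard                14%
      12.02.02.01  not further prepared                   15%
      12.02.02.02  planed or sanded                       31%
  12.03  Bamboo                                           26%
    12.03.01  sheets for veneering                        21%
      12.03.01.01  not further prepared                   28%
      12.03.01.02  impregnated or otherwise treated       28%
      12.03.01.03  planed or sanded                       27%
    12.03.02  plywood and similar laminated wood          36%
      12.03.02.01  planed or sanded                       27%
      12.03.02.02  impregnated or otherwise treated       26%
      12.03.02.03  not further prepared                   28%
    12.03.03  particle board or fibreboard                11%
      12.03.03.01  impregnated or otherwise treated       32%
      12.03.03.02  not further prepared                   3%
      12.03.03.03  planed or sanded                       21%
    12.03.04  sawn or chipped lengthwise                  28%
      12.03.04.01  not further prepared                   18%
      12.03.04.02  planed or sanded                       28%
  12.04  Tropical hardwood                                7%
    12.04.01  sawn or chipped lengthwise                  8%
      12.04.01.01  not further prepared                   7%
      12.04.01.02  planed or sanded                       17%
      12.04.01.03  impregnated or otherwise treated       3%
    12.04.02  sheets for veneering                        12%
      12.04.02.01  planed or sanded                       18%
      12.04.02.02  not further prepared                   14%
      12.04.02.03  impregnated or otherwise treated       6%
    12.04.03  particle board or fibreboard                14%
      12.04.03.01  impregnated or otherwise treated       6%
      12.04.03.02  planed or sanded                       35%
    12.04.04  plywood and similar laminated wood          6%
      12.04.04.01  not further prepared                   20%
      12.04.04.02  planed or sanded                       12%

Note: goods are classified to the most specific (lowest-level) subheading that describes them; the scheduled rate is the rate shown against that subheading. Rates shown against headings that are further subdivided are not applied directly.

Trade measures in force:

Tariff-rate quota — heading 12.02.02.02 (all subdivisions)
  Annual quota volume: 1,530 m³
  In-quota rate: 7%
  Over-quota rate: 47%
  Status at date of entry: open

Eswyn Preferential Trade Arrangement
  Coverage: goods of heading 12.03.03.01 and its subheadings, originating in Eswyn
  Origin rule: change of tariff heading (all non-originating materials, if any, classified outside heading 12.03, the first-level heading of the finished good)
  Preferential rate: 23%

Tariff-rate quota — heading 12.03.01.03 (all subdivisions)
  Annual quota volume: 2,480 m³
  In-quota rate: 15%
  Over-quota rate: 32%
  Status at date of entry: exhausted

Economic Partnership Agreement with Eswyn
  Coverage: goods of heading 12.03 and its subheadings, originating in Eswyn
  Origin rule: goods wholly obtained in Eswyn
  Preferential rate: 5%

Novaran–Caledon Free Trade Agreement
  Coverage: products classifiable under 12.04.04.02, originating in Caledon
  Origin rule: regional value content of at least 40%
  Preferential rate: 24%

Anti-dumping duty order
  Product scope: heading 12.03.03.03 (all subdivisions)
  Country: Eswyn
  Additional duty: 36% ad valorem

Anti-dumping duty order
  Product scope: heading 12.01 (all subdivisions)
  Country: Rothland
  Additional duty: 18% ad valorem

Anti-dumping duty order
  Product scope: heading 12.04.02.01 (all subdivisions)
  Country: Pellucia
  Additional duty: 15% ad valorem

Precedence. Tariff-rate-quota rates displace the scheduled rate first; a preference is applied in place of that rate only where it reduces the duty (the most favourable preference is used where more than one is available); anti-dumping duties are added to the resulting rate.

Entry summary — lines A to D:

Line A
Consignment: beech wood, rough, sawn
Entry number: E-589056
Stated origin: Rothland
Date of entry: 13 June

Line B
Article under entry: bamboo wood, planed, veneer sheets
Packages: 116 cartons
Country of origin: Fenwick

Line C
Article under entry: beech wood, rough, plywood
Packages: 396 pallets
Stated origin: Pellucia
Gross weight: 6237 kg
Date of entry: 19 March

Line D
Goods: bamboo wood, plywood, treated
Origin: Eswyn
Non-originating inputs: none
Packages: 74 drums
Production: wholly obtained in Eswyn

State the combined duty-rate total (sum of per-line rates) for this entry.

Line A: beech → 12.01; sawn → 12.01.03; rough → 12.01.03.01. Scheduled 38%. anti-dumping (Rothland, 12.01): +18%; total 38% + 18% = 56%. → 56%.
Line B: bamboo → 12.03; veneer sheets → 12.03.01; planed → 12.03.01.03. Scheduled 27%. quota on 12.03.01.03 exhausted → over-quota 32%. → 32%.
Line C: beech → 12.01; plywood → 12.01.02; rough → 12.01.02.01. Scheduled 6%. No special measure applies. → 6%.
Line D: bamboo → 12.03; plywood → 12.03.02; treated → 12.03.02.02. Scheduled 26%. Eswyn agreement on 12.03.03.01: 12.03.02.02 not covered; Eswyn agreement on 12.03: wholly obtained → 5% available; preferential 5%. → 5%.
Sum: 56% + 32% + 6% + 5% = 99%.

99%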